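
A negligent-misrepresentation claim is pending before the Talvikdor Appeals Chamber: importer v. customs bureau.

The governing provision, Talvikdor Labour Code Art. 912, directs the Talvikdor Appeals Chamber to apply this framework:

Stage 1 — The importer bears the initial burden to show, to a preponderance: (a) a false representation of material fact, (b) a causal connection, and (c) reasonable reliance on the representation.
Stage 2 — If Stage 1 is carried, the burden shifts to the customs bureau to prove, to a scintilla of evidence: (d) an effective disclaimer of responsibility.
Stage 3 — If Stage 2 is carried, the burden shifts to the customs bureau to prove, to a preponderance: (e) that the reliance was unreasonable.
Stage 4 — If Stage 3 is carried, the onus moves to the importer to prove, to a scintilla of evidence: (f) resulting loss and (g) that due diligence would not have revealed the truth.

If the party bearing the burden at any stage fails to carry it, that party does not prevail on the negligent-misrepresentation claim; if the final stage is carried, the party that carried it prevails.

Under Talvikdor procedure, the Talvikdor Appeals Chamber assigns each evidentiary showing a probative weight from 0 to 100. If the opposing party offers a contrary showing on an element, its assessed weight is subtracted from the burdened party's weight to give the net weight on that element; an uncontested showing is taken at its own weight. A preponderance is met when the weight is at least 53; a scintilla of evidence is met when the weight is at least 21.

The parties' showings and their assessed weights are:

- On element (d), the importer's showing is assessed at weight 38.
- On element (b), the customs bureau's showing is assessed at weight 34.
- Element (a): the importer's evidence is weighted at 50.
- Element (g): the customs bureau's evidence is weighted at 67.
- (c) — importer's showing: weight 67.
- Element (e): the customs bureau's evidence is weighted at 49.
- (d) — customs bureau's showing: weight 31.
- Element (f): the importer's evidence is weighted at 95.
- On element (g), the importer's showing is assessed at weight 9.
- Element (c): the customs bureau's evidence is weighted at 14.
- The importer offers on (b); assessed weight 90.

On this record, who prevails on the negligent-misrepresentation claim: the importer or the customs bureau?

Stage 1 (importer, a preponderance, weight is at least 53): (a) 50 < 53 — fails; (b) net 90−34=56 ≥ 53 — meets; (c) net 67−14=53 ≥ 53 — meets.
  Stage 1 not carried; the importer fails its burden.
The analysis ends at Stage 1; the customs bureau prevails.

customs bureau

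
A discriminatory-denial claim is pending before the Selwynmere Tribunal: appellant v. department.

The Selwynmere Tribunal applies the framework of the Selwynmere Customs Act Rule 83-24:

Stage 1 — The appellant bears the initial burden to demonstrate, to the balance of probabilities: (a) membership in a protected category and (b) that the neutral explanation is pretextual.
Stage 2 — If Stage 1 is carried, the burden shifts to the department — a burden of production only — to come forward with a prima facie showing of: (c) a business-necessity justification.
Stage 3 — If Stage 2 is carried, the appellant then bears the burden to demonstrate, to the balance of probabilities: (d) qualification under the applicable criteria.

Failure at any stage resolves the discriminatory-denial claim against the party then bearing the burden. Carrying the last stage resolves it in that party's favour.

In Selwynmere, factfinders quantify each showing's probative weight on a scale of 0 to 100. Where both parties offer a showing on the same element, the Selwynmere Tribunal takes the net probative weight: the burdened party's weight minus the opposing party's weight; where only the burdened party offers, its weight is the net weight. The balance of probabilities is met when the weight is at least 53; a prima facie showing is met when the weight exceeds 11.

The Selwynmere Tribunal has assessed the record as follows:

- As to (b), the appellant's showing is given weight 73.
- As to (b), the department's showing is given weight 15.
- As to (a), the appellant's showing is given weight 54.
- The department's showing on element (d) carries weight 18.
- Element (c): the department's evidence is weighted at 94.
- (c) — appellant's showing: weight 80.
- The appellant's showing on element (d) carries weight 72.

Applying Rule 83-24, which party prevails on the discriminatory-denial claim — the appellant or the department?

appellant

At Stage 1 the appellant must meet the balance of probabilities (weight is at least 53): on (a) the weight is 54, ≥ 53, so (a) meets the standard; on (b) the weight is 73 less the opposing 15 gives net 58, ≥ 53, so (b) meets the standard.
  The appellant carries Stage 1; the department now bears the burden.
At Stage 2 the department must meet a prima facie showing (weight exceeds 11): on (c) the weight is 94 less the opposing 80 gives net 14, which does exceed 11, so (c) meets the standard.
  All elements met. The burden passes to the appellant.
At Stage 3 the appellant must meet the balance of probabilities (weight is at least 53): on (d) the weight is 72 less the opposing 18 gives net 54, which does reach 53, so (d) meets the standard.
  The appellant carries the last stage.
Every stage carried; the appellant prevails.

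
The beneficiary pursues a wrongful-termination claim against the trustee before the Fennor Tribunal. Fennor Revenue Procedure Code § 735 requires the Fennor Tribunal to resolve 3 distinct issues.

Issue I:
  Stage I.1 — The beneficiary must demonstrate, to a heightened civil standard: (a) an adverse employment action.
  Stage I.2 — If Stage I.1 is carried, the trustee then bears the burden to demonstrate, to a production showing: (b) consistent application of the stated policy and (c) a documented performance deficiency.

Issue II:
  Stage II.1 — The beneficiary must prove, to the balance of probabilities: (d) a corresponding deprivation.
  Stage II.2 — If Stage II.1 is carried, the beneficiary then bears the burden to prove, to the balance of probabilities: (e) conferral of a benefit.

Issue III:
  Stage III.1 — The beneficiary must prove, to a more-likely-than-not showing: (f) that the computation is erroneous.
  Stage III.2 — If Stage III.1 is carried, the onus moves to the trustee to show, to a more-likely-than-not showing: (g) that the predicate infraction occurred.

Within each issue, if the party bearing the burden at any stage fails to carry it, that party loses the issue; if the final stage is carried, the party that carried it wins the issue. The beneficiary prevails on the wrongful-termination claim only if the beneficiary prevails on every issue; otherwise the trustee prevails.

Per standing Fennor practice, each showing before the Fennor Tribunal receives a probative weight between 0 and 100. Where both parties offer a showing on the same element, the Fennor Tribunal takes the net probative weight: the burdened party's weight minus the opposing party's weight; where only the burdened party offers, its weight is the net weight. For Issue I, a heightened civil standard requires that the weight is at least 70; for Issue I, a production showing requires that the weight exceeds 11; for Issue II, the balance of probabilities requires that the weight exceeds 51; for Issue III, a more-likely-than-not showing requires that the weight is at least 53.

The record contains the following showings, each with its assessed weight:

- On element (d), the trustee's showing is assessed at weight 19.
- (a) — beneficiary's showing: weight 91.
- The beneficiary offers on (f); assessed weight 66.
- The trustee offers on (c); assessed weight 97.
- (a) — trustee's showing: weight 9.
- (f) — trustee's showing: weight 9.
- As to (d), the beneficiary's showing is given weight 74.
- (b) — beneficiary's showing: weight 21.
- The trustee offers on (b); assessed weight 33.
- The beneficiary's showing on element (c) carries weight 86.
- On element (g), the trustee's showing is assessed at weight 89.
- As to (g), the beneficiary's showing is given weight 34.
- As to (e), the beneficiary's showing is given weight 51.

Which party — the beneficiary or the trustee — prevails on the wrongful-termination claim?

trustee

— Issue I —
At Stage I.1 the beneficiary must meet a heightened civil standard (weight is at least 70): on (a) the weight is 91 less the opposing 9 gives net 82, ≥ 70, so (a) meets the standard.
  The beneficiary carries Stage I.1; the trustee now bears the burden.
At Stage I.2 the trustee must meet a production showing (weight exceeds 11): on (b) the weight is 33 less the opposing 21 gives net 12, > 11, so (b) meets the standard; on (c) the weight is 97 less the opposing 86 gives net 11, which does not exceed 11, so (c) does not meet the standard.
  Not every element is met, so the trustee fails to carry Stage I.2.
So the beneficiary prevails on this issue.
— Issue II —
At Stage II.1 the beneficiary must meet the balance of probabilities (weight exceeds 51): on (d) the weight is 74 less the opposing 19 gives net 55, > 51, so (d) meets the standard.
  All elements met. The beneficiary retains the burden for Stage II.2.
At Stage II.2 the beneficiary must meet the balance of probabilities (weight exceeds 51): on (e) the weight is 51, ≤ 51, so (e) does not meet the standard.
  Not every element is met, so the beneficiary fails to carry Stage II.2.
The trustee prevails on this issue.
— Issue III —
Stage III.1 — burden on beneficiary; standard: a more-likely-than-not showing (weight is at least 53).
    (f): 66 − 9 = 57 ≥ 53 [met]
  The beneficiary carries Stage III.1; the trustee now bears the burden.
Stage III.2 — burden on trustee; standard: a more-likely-than-not showing (weight is at least 53).
    (g): 89 − 34 = 55 ≥ 53 [met]
  Stage III.2 carried; the final stage is satisfied.
With every stage satisfied, the trustee prevails on this issue.
Per-issue: Issue I → beneficiary; Issue II → trustee; Issue III → trustee. The beneficiary must prevail on every issue; overall, the trustee prevails.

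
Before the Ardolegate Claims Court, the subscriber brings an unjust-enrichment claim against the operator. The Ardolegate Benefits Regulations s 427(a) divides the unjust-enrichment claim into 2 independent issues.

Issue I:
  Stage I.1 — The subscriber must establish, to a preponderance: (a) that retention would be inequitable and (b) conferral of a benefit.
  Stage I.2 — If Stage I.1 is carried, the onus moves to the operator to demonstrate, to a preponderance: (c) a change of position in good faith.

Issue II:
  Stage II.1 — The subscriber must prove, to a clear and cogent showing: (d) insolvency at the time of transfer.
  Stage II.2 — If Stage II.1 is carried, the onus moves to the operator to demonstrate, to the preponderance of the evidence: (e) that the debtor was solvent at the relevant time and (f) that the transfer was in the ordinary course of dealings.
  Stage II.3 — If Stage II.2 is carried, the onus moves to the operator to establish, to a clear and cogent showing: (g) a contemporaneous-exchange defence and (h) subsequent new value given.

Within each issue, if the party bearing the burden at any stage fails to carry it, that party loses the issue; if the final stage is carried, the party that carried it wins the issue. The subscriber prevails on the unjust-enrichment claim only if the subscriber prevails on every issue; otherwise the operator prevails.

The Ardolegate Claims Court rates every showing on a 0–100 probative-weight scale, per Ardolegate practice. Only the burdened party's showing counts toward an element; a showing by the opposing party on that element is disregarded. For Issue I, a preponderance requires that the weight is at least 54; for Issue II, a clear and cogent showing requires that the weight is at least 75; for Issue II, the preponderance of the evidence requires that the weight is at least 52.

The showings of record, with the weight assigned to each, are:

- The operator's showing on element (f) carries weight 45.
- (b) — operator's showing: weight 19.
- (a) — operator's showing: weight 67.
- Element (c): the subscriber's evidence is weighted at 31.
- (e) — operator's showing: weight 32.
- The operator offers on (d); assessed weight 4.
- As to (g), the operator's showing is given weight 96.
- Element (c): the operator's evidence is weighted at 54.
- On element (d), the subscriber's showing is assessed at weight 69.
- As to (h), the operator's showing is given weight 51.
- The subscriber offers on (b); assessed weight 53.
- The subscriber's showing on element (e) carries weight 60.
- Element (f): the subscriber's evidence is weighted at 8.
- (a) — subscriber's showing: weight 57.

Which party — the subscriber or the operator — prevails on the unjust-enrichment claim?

— Issue I —
At Stage I.1 the subscriber must meet a preponderance (weight is at least 54): on (a) the weight is 57 (the operator's 67 is given no effect), ≥ 54, so (a) meets the standard; on (b) the weight is 53 (the operator's 19 is given no effect), which does not reach 54, so (b) does not meet the standard.
  Not every element is met, so the subscriber fails to carry Stage I.1.
The operator prevails on this issue.
— Issue II —
Stage II.1 — burden on subscriber; standard: a clear and cogent showing (weight is at least 75).
    (d): 69 (operator's 4 disregarded) < 75 [not met]
  The subscriber does not carry Stage II.1.
The operator prevails on this issue.
Per-issue: Issue I → operator; Issue II → operator. The subscriber must prevail on every issue; overall, the operator prevails.

operator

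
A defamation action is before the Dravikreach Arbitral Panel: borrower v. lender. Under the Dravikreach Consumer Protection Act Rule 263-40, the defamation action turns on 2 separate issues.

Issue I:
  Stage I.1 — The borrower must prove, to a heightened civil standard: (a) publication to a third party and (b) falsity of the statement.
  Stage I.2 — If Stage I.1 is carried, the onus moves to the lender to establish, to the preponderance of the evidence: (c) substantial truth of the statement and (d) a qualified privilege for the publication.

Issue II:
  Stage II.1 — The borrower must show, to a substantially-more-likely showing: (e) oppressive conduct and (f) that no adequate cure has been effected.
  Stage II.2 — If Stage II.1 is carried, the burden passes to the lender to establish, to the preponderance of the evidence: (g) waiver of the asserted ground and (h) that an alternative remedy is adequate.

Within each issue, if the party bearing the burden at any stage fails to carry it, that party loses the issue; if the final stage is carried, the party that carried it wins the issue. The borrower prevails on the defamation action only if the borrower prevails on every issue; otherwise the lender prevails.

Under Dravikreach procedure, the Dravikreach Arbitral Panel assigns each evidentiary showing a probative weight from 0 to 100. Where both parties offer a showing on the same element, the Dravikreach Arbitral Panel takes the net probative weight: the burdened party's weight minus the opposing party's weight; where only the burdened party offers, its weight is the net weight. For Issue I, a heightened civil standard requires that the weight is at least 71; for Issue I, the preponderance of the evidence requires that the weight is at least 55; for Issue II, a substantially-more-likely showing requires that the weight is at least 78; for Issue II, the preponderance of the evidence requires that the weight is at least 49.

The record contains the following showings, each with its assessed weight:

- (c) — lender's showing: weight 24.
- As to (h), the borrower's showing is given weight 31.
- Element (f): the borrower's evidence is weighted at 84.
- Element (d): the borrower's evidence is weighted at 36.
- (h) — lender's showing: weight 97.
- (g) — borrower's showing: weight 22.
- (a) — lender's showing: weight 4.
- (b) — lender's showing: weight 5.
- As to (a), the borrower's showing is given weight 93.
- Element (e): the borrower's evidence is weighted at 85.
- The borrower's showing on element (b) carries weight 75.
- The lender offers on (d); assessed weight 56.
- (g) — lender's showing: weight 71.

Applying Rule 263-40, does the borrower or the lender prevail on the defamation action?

lender

— Issue I —
Stage I.1 — burden on borrower; standard: a heightened civil standard (weight is at least 71).
    (a): 93 − 4 = 89 ≥ 71 [met]
    (b): 75 − 5 = 70 < 71 [not met]
  Not every element is met, so the borrower fails to carry Stage I.1.
The lender prevails on this issue.
— Issue II —
At Stage II.1 the borrower must meet a substantially-more-likely showing (weight is at least 78): on (e) the weight is 85, ≥ 78, so (e) meets the standard; on (f) the weight is 84, which does reach 78, so (f) meets the standard.
  All elements met. The burden passes to the lender.
At Stage II.2 the lender must meet the preponderance of the evidence (weight is at least 49): on (g) the weight is 71 less the opposing 22 gives net 49, ≥ 49, so (g) meets the standard; on (h) the weight is 97 less the opposing 31 gives net 66, which does reach 49, so (h) meets the standard.
  Stage II.2 carried; the final stage is satisfied.
With every stage satisfied, the lender prevails on this issue.
Per-issue: Issue I → lender; Issue II → lender. The borrower must prevail on every issue; overall, the lender prevails.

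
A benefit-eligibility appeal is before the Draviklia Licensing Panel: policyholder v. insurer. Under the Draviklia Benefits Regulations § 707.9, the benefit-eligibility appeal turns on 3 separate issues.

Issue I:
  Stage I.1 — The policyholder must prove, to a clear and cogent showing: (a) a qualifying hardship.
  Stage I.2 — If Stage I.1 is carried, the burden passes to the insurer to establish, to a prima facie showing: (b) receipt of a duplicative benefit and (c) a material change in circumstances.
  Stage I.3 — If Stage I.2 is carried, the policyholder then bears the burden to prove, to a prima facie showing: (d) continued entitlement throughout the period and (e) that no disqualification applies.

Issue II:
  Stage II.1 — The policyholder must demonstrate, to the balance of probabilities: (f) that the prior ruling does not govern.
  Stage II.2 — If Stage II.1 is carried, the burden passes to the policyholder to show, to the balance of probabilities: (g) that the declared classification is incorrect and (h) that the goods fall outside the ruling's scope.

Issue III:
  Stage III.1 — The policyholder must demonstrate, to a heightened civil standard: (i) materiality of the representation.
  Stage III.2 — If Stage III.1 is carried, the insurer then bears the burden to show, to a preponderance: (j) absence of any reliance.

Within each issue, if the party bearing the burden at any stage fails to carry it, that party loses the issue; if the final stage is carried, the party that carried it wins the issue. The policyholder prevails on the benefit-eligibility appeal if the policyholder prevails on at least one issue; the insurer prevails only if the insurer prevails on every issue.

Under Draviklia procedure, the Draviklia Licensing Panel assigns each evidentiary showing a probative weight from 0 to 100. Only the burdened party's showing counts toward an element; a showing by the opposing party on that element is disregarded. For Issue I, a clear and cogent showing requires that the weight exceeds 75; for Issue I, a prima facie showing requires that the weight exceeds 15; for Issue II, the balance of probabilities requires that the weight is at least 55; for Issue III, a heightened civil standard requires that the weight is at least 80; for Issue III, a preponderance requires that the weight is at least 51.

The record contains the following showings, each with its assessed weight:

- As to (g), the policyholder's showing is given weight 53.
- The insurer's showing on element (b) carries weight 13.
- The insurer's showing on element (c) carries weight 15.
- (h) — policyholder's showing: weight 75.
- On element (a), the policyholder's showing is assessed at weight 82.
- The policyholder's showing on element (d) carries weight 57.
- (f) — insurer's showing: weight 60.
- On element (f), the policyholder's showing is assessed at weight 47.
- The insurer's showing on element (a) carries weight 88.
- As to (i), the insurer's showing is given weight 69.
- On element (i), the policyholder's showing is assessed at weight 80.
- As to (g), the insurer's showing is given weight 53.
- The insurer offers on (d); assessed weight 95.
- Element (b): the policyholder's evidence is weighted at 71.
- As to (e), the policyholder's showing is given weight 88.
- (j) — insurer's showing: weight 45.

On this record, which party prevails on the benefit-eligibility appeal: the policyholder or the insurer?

policyholder

— Issue I —
Stage I.1 — burden on policyholder; standard: a clear and cogent showing (weight exceeds 75).
    (a): 82 (insurer's 88 disregarded) > 75 [met]
  The policyholder carries Stage I.1; the insurer now bears the burden.
Stage I.2 — burden on insurer; standard: a prima facie showing (weight exceeds 15).
    (b): 13 (policyholder's 71 disregarded) ≤ 15 [not met]
    (c): 15 ≤ 15 [not met]
  Not every element is met, so the insurer fails to carry Stage I.2.
The policyholder prevails on this issue.
— Issue II —
Stage II.1 (policyholder, the balance of probabilities, weight is at least 55): (f) 47 (insurer's 60 disregarded) < 55 — fails.
  Not every element is met, so the policyholder fails to carry Stage II.1.
The insurer prevails on this issue.
— Issue III —
Stage III.1 — burden on policyholder; standard: a heightened civil standard (weight is at least 80).
    (i): 80 (insurer's 69 disregarded) ≥ 80 [met]
  Stage III.1 carried; the burden shifts to the insurer.
Stage III.2 — burden on insurer; standard: a preponderance (weight is at least 51).
    (j): 45 < 51 [not met]
  The insurer does not carry Stage III.2.
So the policyholder prevails on this issue.
Per-issue: Issue I → policyholder; Issue II → insurer; Issue III → policyholder. The policyholder must prevail on at least one issue; overall, the policyholder prevails.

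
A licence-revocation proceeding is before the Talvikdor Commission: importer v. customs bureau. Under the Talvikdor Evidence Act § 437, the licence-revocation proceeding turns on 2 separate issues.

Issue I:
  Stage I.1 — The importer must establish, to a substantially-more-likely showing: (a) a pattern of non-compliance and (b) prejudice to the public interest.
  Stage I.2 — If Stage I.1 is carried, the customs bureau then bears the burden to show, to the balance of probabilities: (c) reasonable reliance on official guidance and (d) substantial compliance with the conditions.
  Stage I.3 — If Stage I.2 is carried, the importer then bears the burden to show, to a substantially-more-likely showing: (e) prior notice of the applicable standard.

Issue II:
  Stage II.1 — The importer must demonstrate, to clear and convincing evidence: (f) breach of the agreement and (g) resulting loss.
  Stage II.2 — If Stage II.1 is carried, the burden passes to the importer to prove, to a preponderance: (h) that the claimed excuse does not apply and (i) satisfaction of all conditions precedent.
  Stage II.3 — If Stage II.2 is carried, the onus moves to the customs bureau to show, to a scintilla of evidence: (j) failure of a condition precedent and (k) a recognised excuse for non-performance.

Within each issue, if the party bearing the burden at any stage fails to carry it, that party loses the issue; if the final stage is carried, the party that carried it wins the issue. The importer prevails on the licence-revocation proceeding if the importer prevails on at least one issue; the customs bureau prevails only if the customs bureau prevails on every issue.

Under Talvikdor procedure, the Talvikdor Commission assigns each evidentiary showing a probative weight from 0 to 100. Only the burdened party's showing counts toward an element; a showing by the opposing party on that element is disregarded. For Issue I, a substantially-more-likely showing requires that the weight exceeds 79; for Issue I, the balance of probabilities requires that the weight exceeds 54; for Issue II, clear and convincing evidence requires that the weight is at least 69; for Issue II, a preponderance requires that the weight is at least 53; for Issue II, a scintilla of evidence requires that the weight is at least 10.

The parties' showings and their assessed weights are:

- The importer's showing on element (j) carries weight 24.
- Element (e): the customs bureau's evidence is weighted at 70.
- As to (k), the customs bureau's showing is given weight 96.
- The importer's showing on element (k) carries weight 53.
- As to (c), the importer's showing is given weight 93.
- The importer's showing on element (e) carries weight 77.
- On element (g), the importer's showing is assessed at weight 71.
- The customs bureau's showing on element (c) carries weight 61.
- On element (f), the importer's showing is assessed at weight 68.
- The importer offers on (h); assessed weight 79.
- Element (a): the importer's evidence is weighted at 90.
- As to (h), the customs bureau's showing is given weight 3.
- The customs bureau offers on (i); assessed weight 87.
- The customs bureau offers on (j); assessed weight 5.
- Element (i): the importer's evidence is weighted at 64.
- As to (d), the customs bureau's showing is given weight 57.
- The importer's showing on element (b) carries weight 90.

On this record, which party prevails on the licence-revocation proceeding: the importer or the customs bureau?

customs bureau

— Issue I —
Stage I.1 — burden on importer; standard: a substantially-more-likely showing (weight exceeds 79).
    (a): 90 > 79 [met]
    (b): 90 > 79 [met]
  The importer carries Stage I.1; the customs bureau now bears the burden.
Stage I.2 — burden on customs bureau; standard: the balance of probabilities (weight exceeds 54).
    (c): 61 (importer's 93 disregarded) > 54 [met]
    (d): 57 > 54 [met]
  All elements met. The burden passes to the importer.
Stage I.3 — burden on importer; standard: a substantially-more-likely showing (weight exceeds 79).
    (e): 77 (customs bureau's 70 disregarded) ≤ 79 [not met]
  Stage I.3 not carried; the importer fails its burden.
The customs bureau prevails on this issue.
— Issue II —
At Stage II.1 the importer must meet clear and convincing evidence (weight is at least 69): on (f) the weight is 68, < 69, so (f) does not meet the standard; on (g) the weight is 71, which does reach 69, so (g) meets the standard.
  Not every element is met, so the importer fails to carry Stage II.1.
The analysis ends at Stage II.1; the customs bureau prevails on this issue.
Per-issue: Issue I → customs bureau; Issue II → customs bureau. The importer must prevail on at least one issue; overall, the customs bureau prevails.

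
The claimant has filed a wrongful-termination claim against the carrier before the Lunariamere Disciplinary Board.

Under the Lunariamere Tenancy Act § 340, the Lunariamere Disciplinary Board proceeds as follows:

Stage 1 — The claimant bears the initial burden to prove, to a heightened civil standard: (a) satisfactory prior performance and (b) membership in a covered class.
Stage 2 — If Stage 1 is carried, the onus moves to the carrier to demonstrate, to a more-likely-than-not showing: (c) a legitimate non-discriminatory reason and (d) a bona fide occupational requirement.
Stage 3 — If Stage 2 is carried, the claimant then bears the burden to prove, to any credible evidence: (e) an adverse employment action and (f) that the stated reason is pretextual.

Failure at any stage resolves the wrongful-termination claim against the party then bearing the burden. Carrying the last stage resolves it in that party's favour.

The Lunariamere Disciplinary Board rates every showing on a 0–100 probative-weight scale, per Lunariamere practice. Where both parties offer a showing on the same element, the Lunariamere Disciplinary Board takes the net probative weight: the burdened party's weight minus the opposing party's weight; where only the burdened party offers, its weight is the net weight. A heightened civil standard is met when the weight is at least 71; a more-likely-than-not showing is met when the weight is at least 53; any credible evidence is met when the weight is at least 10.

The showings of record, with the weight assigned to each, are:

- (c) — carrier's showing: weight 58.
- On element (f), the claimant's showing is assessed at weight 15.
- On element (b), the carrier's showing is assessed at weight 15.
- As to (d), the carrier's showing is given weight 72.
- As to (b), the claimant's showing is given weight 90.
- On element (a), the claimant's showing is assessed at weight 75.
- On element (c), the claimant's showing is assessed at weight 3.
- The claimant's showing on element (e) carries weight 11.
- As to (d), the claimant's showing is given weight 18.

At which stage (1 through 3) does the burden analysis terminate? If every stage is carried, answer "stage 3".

stage 3

Stage 1 — burden on claimant; standard: a heightened civil standard (weight is at least 71).
    (a): 75 ≥ 71 [met]
    (b): 90 − 15 = 75 ≥ 71 [met]
  Stage 1 carried; the burden shifts to the carrier.
Stage 2 — burden on carrier; standard: a more-likely-than-not showing (weight is at least 53).
    (c): 58 − 3 = 55 ≥ 53 [met]
    (d): 72 − 18 = 54 ≥ 53 [met]
  All elements met. The burden passes to the claimant.
Stage 3 — burden on claimant; standard: any credible evidence (weight is at least 10).
    (e): 11 ≥ 10 [met]
    (f): 15 ≥ 10 [met]
  The claimant carries the last stage.
Every stage carried; the claimant prevails.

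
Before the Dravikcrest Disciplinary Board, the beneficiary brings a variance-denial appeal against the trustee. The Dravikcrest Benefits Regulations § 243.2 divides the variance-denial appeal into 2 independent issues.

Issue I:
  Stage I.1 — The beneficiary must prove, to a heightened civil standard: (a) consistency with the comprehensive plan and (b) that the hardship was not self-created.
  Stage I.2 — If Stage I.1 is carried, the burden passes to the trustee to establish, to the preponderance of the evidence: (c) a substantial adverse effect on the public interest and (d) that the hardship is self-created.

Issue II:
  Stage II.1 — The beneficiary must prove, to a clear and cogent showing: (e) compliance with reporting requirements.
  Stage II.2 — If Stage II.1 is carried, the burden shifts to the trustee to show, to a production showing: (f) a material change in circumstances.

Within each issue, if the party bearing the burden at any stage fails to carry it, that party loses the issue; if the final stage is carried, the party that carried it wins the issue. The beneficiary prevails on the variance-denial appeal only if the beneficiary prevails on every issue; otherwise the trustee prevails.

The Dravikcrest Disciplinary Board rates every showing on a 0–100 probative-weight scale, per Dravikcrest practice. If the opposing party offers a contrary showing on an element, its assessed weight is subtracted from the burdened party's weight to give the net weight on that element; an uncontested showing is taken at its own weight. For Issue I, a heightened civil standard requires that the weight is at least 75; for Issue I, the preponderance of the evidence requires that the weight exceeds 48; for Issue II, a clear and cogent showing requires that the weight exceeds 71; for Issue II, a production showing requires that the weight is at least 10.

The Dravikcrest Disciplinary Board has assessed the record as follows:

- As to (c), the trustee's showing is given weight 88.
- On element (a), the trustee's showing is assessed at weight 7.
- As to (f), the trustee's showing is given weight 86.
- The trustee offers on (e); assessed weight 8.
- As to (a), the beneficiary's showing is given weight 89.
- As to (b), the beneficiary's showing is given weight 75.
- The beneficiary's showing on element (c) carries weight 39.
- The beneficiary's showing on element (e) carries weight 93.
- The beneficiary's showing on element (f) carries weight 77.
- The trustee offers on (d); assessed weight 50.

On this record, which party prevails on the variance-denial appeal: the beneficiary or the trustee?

— Issue I —
Stage I.1 (beneficiary, a heightened civil standard, weight is at least 75): (a) net 89−7=82 ≥ 75 — meets; (b) 75 ≥ 75 — meets.
  All elements met. The burden passes to the trustee.
Stage I.2 (trustee, the preponderance of the evidence, weight exceeds 48): (c) net 88−39=49 > 48 — meets; (d) 50 > 48 — meets.
  All elements met at the final stage.
Every stage carried; the trustee prevails on this issue.
— Issue II —
At Stage II.1 the beneficiary must meet a clear and cogent showing (weight exceeds 71): on (e) the weight is 93 less the opposing 8 gives net 85, > 71, so (e) meets the standard.
  The beneficiary carries Stage II.1; the trustee now bears the burden.
At Stage II.2 the trustee must meet a production showing (weight is at least 10): on (f) the weight is 86 less the opposing 77 gives net 9, < 10, so (f) does not meet the standard.
  The trustee does not carry Stage II.2.
The beneficiary prevails on this issue.
Per-issue: Issue I → trustee; Issue II → beneficiary. The beneficiary must prevail on every issue; overall, the trustee prevails.

trustee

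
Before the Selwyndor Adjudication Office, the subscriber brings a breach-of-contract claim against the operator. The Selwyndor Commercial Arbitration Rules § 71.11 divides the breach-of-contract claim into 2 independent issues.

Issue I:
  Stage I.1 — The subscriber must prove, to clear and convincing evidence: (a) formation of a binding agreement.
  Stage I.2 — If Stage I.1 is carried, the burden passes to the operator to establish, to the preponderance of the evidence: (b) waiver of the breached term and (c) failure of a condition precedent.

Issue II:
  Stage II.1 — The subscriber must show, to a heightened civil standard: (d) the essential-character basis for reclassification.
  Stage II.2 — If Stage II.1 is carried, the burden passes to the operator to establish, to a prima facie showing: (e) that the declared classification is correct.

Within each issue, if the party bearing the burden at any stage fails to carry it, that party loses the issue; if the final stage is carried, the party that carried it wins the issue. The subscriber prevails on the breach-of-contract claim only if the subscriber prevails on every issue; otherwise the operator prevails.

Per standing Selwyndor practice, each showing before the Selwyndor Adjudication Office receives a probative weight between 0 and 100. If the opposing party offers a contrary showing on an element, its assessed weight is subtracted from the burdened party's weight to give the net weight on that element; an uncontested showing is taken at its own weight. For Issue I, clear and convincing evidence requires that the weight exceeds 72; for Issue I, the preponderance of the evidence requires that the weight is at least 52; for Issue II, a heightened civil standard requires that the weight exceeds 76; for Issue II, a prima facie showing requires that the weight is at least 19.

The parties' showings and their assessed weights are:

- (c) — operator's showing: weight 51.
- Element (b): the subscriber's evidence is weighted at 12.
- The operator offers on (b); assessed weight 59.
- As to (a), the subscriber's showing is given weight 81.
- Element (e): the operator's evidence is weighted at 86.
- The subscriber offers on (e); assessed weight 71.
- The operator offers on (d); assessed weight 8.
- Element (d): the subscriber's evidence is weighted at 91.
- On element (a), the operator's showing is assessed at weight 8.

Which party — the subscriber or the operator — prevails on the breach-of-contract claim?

subscriber

— Issue I —
Stage I.1 (subscriber, clear and convincing evidence, weight exceeds 72): (a) net 81−8=73 > 72 — meets.
  All elements met. The burden passes to the operator.
Stage I.2 (operator, the preponderance of the evidence, weight is at least 52): (b) net 59−12=47 < 52 — fails; (c) 51 < 52 — fails.
  Stage I.2 not carried; the operator fails its burden.
So the subscriber prevails on this issue.
— Issue II —
Stage II.1 — burden on subscriber; standard: a heightened civil standard (weight exceeds 76).
    (d): 91 − 8 = 83 > 76 [met]
  All elements met. The burden passes to the operator.
Stage II.2 — burden on operator; standard: a prima facie showing (weight is at least 19).
    (e): 86 − 71 = 15 < 19 [not met]
  Not every element is met, so the operator fails to carry Stage II.2.
The analysis ends at Stage II.2; the subscriber prevails on this issue.
Per-issue: Issue I → subscriber; Issue II → subscriber. The subscriber must prevail on every issue; overall, the subscriber prevails.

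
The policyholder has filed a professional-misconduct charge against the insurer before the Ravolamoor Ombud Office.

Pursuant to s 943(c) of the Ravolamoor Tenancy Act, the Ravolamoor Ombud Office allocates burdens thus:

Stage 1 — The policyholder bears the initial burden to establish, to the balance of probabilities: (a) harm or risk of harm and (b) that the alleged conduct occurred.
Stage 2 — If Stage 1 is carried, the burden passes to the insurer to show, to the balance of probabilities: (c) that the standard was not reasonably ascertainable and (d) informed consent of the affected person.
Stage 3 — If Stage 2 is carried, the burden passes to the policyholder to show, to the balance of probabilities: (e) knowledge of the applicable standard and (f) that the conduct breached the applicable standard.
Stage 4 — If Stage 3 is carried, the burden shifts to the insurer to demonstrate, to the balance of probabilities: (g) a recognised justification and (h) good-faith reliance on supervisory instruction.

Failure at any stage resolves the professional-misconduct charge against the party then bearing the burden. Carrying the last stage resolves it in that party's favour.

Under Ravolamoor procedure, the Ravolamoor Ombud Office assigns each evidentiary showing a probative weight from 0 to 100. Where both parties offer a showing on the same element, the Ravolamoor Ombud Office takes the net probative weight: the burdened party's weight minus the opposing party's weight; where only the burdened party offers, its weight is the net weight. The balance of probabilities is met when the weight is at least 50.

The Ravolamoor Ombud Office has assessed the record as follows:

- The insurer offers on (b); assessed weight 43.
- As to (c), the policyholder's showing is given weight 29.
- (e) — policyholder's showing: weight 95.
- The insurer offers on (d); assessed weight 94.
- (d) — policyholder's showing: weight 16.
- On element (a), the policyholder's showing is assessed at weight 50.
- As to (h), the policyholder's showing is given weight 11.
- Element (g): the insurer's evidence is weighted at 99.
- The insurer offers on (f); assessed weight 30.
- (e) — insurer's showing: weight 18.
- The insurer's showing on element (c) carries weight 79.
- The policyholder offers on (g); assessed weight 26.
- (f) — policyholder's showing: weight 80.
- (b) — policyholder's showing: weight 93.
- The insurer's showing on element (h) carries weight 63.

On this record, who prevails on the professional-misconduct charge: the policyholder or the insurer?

Stage 1 (policyholder, the balance of probabilities, weight is at least 50): (a) 50 ≥ 50 — meets; (b) net 93−43=50 ≥ 50 — meets.
  The policyholder carries Stage 1; the insurer now bears the burden.
Stage 2 (insurer, the balance of probabilities, weight is at least 50): (c) net 79−29=50 ≥ 50 — meets; (d) net 94−16=78 ≥ 50 — meets.
  Stage 2 carried; the burden shifts to the policyholder.
Stage 3 (policyholder, the balance of probabilities, weight is at least 50): (e) net 95−18=77 ≥ 50 — meets; (f) net 80−30=50 ≥ 50 — meets.
  All elements met. The burden passes to the insurer.
Stage 4 (insurer, the balance of probabilities, weight is at least 50): (g) net 99−26=73 ≥ 50 — meets; (h) net 63−11=52 ≥ 50 — meets.
  Stage 4 carried; the final stage is satisfied.
All stages carried — the insurer prevails.

insurer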